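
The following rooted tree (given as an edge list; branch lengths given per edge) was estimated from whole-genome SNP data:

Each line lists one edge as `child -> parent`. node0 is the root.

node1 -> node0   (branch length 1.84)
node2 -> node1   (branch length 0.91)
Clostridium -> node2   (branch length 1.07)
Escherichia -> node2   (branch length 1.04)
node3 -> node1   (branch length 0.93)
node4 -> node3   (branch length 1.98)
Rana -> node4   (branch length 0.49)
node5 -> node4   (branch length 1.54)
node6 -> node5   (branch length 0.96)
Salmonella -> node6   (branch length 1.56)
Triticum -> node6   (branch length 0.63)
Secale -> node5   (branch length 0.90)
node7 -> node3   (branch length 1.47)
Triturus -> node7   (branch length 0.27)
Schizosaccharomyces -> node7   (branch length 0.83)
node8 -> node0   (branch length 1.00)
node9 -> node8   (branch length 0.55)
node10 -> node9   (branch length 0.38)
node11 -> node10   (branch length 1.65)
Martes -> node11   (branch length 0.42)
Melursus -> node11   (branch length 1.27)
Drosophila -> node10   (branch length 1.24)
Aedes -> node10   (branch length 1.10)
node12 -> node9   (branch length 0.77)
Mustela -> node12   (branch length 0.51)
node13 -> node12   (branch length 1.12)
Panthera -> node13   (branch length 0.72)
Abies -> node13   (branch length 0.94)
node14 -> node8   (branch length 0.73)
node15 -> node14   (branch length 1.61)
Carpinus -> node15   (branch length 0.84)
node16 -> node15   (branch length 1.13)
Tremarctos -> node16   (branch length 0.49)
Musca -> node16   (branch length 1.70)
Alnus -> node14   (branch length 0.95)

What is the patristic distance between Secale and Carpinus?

The path runs Secale → … → MRCA → … → Carpinus; the MRCA is the root of the tree.
Branch lengths along that path: 0.90 + 1.54 + 1.98 + 0.93 + 1.84 + 1.00 + 0.73 + 1.61 + 0.84 = 11.37.

11.37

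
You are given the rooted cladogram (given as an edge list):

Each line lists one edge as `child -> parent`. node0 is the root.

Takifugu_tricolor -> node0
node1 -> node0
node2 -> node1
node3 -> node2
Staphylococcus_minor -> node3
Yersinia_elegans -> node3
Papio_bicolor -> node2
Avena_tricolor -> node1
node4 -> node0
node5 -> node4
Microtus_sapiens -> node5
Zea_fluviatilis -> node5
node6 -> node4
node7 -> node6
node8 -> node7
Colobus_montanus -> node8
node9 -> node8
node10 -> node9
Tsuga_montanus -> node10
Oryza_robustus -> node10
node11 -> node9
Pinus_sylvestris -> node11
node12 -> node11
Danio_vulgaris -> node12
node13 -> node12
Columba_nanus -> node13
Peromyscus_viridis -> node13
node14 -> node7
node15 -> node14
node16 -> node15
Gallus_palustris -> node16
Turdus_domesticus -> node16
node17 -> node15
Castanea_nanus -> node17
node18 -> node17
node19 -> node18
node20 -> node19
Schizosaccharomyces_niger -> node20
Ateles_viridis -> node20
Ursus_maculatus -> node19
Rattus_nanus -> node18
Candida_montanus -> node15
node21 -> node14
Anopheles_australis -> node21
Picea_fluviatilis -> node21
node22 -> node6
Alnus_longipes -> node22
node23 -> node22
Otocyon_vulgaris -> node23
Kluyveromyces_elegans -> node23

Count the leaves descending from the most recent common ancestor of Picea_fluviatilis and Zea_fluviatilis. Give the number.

The MRCA of Picea_fluviatilis and Zea_fluviatilis is the node subtending ((Microtus_sapiens,Zea_fluviatilis),(((Colobus_montanus,((Tsuga_montanus,Oryza_robustus),(Pinus_sylvestris,(Danio_vulgaris,(Columba_nanus,Peromyscus_viridis))))),(((Gallus_palustris,Turdus_domesticus),(Castanea_nanus,(((Schizosaccharomyces_niger,Ateles_viridis),Ursus_maculatus),Rattus_nanus)),Candida_montanus),(Anopheles_australis,Picea_fluviatilis))),(Alnus_longipes,(Otocyon_vulgaris,Kluyveromyces_elegans)))).
That clade contains 22 terminal taxa: Alnus_longipes, Anopheles_australis, Ateles_viridis, Candida_montanus, Castanea_nanus, Colobus_montanus, Columba_nanus, Danio_vulgaris, Gallus_palustris, Kluyveromyces_elegans, Microtus_sapiens, Oryza_robustus, Otocyon_vulgaris, Peromyscus_viridis, Picea_fluviatilis, Pinus_sylvestris, Rattus_nanus, Schizosaccharomyces_niger, Tsuga_montanus, Turdus_domesticus, Ursus_maculatus, Zea_fluviatilis.

22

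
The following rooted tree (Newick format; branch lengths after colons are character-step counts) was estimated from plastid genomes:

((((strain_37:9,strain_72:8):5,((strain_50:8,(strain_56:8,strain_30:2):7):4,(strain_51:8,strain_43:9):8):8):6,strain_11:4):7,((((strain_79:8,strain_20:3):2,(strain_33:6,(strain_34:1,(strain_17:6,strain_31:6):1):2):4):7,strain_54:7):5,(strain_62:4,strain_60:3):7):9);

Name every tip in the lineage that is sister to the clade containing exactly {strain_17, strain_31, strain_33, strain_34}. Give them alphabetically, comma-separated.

The clade containing exactly {strain_17, strain_31, strain_33, strain_34} attaches to the tree at the node subtending ((strain_79,strain_20),(strain_33,(strain_34,(strain_17,strain_31)))).
The other lineage descending from that same node — the sister group — is (strain_79,strain_20); its 2 tips in alphabetical order are the answer.

strain_20, strain_79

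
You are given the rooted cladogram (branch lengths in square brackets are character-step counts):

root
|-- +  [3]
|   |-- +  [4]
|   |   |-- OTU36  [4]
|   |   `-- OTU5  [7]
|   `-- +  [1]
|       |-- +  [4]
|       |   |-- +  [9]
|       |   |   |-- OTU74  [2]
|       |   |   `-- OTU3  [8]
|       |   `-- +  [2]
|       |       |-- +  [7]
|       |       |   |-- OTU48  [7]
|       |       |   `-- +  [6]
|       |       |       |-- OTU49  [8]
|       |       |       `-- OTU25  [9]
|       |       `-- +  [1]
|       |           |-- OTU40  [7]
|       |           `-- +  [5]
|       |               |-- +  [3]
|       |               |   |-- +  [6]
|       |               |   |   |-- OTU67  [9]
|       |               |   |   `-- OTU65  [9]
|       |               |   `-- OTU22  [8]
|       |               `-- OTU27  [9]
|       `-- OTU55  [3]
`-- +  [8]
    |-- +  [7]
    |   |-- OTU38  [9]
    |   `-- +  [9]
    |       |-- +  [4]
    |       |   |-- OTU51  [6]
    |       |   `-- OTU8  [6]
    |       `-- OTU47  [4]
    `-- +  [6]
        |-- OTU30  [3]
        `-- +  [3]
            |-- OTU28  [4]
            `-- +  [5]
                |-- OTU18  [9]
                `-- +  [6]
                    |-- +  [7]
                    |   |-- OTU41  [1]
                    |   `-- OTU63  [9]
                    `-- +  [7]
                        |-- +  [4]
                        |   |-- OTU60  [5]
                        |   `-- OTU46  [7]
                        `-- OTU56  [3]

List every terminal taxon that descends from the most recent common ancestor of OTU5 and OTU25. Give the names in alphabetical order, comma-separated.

OTU22, OTU25, OTU27, OTU3, OTU36, OTU40, OTU48, OTU49, OTU5, OTU55, OTU65, OTU67, OTU74

Tracing OTU5: it sits inside (OTU36,OTU5).
Tracing OTU25: it sits inside (OTU49,OTU25).
The smallest clade enclosing both is ((OTU36,OTU5),(((OTU74,OTU3),((OTU48,(OTU49,OTU25)),(OTU40,(((OTU67,OTU65),OTU22),OTU27)))),OTU55)); the answer is its 13 terminal taxa in alphabetical order.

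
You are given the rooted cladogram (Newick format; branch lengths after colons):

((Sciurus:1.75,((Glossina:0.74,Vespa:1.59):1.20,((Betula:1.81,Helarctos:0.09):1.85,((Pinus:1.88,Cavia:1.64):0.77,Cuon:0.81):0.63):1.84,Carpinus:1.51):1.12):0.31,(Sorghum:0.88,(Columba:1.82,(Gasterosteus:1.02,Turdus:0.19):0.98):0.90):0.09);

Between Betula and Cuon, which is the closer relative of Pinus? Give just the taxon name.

Cuon

The MRCA of Pinus and Cuon subtends ((Pinus,Cavia),Cuon) (3 taxa).
The MRCA of Pinus and Betula subtends ((Betula,Helarctos),((Pinus,Cavia),Cuon)) (5 taxa).
The first is nested inside the second, so Pinus shares a more recent common ancestor with Cuon.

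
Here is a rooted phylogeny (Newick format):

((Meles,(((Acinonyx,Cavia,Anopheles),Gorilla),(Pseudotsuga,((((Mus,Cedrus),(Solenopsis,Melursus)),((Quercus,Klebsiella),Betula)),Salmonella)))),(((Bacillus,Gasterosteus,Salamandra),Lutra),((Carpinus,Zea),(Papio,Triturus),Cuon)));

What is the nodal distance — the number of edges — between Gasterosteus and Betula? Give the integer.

The MRCA of Gasterosteus and Betula is the root of the tree.
From Gasterosteus up to that node: 4 branches. From Betula up to the same node: 7 branches. Total: 4 + 7 = 11.

11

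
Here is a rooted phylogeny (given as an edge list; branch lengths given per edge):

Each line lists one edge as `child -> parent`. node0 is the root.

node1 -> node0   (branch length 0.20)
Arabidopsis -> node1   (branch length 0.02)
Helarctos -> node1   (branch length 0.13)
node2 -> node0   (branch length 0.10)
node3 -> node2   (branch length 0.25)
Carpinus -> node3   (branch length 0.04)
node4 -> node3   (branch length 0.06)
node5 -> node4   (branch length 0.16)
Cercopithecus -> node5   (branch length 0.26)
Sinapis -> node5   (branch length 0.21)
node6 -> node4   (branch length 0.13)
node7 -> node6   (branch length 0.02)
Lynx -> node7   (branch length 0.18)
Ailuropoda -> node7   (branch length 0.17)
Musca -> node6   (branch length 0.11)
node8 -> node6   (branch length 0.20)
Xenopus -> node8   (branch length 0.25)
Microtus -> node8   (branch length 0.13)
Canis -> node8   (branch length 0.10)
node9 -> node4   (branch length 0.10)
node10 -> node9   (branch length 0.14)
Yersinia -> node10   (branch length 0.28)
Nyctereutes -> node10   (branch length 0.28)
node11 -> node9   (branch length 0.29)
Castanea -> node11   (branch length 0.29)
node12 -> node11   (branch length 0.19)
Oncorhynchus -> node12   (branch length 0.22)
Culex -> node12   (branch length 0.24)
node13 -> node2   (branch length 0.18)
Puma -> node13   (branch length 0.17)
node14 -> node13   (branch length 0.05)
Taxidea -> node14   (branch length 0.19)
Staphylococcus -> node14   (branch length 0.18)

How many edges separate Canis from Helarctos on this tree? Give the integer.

The MRCA of Canis and Helarctos is the root of the tree.
From Canis up to that node: 6 branches. From Helarctos up to the same node: 2 branches. Total: 6 + 2 = 8.

8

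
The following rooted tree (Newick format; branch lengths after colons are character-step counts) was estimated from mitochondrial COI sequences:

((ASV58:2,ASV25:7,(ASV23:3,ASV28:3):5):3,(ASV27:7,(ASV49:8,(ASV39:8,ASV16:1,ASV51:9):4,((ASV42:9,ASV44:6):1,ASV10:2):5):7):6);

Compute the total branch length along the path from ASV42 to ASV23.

39

The path runs ASV42 → … → MRCA → … → ASV23; the MRCA is the root of the tree.
Branch lengths along that path: 9 + 1 + 5 + 7 + 6 + 3 + 5 + 3 = 39.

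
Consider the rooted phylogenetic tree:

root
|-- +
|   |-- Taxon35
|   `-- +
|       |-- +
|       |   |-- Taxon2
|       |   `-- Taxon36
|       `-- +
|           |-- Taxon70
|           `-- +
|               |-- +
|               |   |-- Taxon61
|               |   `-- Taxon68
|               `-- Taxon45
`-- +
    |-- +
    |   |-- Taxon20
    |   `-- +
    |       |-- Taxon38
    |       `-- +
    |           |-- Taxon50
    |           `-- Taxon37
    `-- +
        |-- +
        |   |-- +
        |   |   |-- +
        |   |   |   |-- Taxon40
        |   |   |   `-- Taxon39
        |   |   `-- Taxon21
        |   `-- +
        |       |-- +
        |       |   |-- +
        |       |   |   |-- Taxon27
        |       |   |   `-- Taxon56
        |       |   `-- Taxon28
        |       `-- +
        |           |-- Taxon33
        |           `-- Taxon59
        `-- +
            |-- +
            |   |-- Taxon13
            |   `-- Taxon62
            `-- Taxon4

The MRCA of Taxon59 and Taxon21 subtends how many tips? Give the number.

8

The MRCA of Taxon59 and Taxon21 is the node subtending (((Taxon40,Taxon39),Taxon21),(((Taxon27,Taxon56),Taxon28),(Taxon33,Taxon59))).
That clade contains 8 terminal taxa: Taxon21, Taxon27, Taxon28, Taxon33, Taxon39, Taxon40, Taxon56, Taxon59.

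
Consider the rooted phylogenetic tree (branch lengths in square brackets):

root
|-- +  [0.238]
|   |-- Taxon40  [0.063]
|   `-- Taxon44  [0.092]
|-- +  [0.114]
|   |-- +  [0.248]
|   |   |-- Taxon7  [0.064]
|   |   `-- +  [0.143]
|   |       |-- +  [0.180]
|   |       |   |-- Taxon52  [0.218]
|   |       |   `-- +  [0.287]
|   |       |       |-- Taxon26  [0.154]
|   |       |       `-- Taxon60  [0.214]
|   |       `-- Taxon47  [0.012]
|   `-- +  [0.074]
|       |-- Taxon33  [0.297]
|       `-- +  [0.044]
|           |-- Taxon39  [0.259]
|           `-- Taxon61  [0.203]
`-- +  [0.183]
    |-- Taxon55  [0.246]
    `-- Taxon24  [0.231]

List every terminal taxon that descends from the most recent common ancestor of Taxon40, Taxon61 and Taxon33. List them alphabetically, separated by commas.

Tracing Taxon40: it sits inside (Taxon40,Taxon44).
Tracing Taxon61: it sits inside (Taxon39,Taxon61).
Tracing Taxon33: it sits inside (Taxon33,(Taxon39,Taxon61)).
The smallest clade enclosing all 3 is the whole tree (their MRCA is the root), so the answer is all 12 tips in alphabetical order.

Taxon24, Taxon26, Taxon33, Taxon39, Taxon40, Taxon44, Taxon47, Taxon52, Taxon55, Taxon60, Taxon61, Taxon7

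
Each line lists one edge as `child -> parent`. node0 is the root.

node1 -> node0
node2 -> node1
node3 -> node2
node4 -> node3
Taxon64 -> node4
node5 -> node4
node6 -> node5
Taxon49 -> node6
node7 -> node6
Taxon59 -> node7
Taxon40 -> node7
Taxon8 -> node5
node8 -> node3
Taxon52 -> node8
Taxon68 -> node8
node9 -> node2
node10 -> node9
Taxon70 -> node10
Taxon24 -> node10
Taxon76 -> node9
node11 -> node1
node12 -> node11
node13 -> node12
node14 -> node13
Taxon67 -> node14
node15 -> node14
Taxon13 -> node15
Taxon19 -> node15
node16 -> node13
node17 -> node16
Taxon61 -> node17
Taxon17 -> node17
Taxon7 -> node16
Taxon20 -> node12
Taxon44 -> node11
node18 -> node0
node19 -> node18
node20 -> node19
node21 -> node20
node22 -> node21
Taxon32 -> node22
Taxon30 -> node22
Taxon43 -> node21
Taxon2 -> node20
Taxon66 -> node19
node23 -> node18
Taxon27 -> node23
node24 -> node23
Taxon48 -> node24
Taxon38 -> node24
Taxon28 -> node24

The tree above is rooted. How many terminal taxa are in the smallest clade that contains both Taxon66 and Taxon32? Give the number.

5

The MRCA of Taxon66 and Taxon32 is the node subtending ((((Taxon32,Taxon30),Taxon43),Taxon2),Taxon66).
That clade contains 5 terminal taxa: Taxon2, Taxon30, Taxon32, Taxon43, Taxon66.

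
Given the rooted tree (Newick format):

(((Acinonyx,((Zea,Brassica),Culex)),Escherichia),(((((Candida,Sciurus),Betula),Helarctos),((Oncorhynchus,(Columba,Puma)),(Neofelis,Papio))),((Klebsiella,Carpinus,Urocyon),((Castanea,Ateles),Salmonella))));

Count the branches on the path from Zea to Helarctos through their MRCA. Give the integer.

9

The MRCA of Zea and Helarctos is the root of the tree.
From Zea up to that node: 5 branches. From Helarctos up to the same node: 4 branches. Total: 5 + 4 = 9.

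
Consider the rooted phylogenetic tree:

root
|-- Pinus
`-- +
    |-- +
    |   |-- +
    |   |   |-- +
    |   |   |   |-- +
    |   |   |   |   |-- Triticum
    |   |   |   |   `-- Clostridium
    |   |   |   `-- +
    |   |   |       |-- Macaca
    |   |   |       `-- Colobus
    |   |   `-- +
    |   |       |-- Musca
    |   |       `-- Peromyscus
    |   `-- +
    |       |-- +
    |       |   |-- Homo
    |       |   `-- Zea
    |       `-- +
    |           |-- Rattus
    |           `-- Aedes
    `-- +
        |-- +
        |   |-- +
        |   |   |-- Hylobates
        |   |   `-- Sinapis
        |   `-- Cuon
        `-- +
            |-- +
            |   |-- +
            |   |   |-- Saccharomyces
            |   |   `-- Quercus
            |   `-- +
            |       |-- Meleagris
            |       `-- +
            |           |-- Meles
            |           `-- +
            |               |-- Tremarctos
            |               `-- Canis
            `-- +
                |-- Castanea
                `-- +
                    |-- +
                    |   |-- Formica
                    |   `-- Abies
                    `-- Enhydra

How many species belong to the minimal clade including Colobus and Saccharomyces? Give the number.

23

The MRCA of Colobus and Saccharomyces is the node subtending (((((Triticum,Clostridium),(Macaca,Colobus)),(Musca,Peromyscus)),((Homo,Zea),(Rattus,Aedes))),(((Hylobates,Sinapis),Cuon),(((Saccharomyces,Quercus),(Meleagris,(Meles,(Tremarctos,Canis)))),(Castanea,((Formica,Abies),Enhydra))))).
That clade contains 23 terminal taxa: Abies, Aedes, Canis, Castanea, Clostridium, Colobus, Cuon, Enhydra, Formica, Homo, Hylobates, Macaca, Meleagris, Meles, Musca, Peromyscus, Quercus, Rattus, Saccharomyces, Sinapis, Tremarctos, Triticum, Zea.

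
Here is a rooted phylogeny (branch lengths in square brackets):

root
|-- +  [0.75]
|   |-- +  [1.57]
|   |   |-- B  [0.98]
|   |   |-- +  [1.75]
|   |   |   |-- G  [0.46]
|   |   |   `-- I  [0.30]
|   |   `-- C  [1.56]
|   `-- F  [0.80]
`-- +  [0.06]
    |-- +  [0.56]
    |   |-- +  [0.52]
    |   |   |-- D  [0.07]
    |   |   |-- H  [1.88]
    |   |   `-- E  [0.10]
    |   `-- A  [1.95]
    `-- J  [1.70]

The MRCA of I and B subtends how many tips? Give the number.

4

The MRCA of I and B is the node subtending (B,(G,I),C).
That clade contains 4 terminal taxa: B, C, G, I.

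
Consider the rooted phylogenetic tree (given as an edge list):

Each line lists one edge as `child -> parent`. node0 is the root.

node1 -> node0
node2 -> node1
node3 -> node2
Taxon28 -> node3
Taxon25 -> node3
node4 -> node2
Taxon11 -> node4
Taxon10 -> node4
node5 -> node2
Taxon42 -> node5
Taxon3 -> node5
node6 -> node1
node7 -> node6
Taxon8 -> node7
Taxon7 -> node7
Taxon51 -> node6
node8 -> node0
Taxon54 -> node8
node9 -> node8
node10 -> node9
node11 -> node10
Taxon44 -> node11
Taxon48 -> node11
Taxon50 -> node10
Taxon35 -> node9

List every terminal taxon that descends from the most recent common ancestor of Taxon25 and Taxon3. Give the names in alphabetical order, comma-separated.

Taxon10, Taxon11, Taxon25, Taxon28, Taxon3, Taxon42

Tracing Taxon25: it sits inside (Taxon28,Taxon25).
Tracing Taxon3: it sits inside (Taxon42,Taxon3).
The smallest clade enclosing both is ((Taxon28,Taxon25),(Taxon11,Taxon10),(Taxon42,Taxon3)); the answer is its 6 terminal taxa in alphabetical order.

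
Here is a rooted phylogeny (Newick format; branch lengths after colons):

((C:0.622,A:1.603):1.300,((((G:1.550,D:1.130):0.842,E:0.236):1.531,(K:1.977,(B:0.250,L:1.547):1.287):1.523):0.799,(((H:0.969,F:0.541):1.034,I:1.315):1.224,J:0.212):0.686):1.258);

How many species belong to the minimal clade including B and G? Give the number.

The MRCA of B and G is the node subtending (((G,D),E),(K,(B,L))).
That clade contains 6 terminal taxa: B, D, E, G, K, L.

6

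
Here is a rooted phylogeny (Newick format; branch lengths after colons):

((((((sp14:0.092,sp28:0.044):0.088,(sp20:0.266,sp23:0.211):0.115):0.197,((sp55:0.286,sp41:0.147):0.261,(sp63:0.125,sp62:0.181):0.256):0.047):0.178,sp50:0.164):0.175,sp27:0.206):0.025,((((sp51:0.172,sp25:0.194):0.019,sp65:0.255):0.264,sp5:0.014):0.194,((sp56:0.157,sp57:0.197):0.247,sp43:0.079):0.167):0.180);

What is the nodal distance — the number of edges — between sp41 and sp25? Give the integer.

The MRCA of sp41 and sp25 is the root of the tree.
From sp41 up to that node: 6 branches. From sp25 up to the same node: 5 branches. Total: 6 + 5 = 11.

11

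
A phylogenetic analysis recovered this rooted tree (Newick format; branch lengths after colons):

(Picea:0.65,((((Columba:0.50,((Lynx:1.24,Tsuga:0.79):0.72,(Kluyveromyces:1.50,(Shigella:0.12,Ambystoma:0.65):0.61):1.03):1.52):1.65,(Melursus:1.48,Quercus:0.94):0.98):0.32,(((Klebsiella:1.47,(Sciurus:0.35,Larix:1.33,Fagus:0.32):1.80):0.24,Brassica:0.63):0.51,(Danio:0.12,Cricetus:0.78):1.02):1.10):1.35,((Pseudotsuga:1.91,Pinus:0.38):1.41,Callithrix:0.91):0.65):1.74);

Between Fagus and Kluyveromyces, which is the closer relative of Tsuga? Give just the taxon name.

The MRCA of Tsuga and Kluyveromyces subtends ((Lynx,Tsuga),(Kluyveromyces,(Shigella,Ambystoma))) (5 taxa).
The MRCA of Tsuga and Fagus subtends (((Columba,((Lynx,Tsuga),(Kluyveromyces,(Shigella,Ambystoma)))),(Melursus,Quercus)),(((Klebsiella,(Sciurus,Larix,Fagus)),Brassica),(Danio,Cricetus))) (15 taxa).
The first is nested inside the second, so Tsuga shares a more recent common ancestor with Kluyveromyces.

Kluyveromyces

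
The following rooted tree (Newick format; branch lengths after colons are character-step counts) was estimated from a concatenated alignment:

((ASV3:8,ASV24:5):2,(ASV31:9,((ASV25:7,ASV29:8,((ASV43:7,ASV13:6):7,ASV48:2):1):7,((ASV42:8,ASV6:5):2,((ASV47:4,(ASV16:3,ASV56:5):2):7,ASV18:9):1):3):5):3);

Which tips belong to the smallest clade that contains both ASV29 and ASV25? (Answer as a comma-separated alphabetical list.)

Tracing ASV29: it sits inside (ASV25,ASV29,((ASV43,ASV13),ASV48)).
Tracing ASV25: it sits inside (ASV25,ASV29,((ASV43,ASV13),ASV48)).
The smallest clade enclosing both is (ASV25,ASV29,((ASV43,ASV13),ASV48)); the answer is its 5 terminal taxa in alphabetical order.

ASV13, ASV25, ASV29, ASV43, ASV48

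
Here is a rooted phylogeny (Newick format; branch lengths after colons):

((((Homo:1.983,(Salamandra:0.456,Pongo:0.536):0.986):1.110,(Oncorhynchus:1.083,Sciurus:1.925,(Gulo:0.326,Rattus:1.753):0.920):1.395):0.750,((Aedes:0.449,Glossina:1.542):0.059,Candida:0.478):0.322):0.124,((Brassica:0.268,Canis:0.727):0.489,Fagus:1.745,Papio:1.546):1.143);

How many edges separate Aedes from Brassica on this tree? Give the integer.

The MRCA of Aedes and Brassica is the root of the tree.
From Aedes up to that node: 4 branches. From Brassica up to the same node: 3 branches. Total: 4 + 3 = 7.

7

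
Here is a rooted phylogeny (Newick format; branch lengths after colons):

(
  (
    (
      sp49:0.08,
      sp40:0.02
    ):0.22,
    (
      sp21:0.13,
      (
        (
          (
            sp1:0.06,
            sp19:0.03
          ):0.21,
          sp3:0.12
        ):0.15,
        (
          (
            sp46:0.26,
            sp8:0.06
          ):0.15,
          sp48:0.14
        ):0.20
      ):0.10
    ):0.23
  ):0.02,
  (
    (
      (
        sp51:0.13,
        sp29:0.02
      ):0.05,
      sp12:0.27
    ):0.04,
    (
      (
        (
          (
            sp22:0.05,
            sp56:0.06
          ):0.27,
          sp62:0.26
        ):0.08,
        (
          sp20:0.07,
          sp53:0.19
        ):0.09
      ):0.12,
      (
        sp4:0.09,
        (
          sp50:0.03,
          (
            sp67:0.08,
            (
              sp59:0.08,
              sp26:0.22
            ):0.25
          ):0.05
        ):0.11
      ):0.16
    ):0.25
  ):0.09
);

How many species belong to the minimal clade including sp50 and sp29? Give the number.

13

The MRCA of sp50 and sp29 is the node subtending (((sp51,sp29),sp12),((((sp22,sp56),sp62),(sp20,sp53)),(sp4,(sp50,(sp67,(sp59,sp26)))))).
That clade contains 13 terminal taxa: sp12, sp20, sp22, sp26, sp29, sp4, sp50, sp51, sp53, sp56, sp59, sp62, sp67.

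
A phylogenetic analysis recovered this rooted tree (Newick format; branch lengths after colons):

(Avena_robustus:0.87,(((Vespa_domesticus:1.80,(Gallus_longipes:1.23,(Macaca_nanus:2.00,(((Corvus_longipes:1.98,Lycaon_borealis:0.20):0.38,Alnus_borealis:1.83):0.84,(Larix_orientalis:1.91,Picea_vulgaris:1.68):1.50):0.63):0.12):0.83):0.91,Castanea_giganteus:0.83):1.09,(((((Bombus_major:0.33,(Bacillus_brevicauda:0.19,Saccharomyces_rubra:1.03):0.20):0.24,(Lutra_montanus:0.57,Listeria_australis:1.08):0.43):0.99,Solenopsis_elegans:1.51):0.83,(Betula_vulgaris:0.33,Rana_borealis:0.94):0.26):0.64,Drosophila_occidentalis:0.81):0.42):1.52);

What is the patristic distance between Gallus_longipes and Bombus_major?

7.51

The path runs Gallus_longipes → … → MRCA → … → Bombus_major; the MRCA is the node subtending (((Vespa_domesticus,(Gallus_longipes,(Macaca_nanus,(((Corvus_longipes,Lycaon_borealis),Alnus_borealis),(Larix_orientalis,Picea_vulgaris))))),Castanea_giganteus),(((((Bombus_major,(Bacillus_brevicauda,Saccharomyces_rubra)),(Lutra_montanus,Listeria_australis)),Solenopsis_elegans),(Betula_vulgaris,Rana_borealis)),Drosophila_occidentalis)).
Branch lengths along that path: 1.23 + 0.83 + 0.91 + 1.09 + 0.42 + 0.64 + 0.83 + 0.99 + 0.24 + 0.33 = 7.51.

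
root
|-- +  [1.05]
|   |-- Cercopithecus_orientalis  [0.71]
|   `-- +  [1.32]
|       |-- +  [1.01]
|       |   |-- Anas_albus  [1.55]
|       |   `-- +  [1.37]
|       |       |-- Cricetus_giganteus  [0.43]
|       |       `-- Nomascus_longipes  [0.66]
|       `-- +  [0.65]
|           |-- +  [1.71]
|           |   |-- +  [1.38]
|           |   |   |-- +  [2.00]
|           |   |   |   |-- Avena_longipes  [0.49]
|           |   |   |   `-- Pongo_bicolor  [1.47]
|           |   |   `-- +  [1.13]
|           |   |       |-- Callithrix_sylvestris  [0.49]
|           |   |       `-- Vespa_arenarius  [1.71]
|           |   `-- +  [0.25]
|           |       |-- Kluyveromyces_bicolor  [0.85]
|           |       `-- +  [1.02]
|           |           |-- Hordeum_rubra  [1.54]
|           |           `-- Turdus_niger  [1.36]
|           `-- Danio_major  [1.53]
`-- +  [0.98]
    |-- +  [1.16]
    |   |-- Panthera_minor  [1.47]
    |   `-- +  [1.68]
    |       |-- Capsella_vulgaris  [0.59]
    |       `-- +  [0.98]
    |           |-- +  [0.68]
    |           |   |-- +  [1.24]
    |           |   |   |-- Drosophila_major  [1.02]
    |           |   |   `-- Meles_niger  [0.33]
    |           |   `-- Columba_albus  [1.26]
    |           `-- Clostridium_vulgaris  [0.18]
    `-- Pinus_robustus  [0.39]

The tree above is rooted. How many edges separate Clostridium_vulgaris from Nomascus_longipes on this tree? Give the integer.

The MRCA of Clostridium_vulgaris and Nomascus_longipes is the root of the tree.
From Clostridium_vulgaris up to that node: 5 branches. From Nomascus_longipes up to the same node: 5 branches. Total: 5 + 5 = 10.

10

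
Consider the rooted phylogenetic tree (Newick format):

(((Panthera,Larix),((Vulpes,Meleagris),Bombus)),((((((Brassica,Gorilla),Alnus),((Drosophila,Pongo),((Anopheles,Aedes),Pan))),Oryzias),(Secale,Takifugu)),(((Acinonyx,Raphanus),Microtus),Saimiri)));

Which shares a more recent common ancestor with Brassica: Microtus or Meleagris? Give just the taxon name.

Microtus

The MRCA of Brassica and Microtus subtends ((((((Brassica,Gorilla),Alnus),((Drosophila,Pongo),((Anopheles,Aedes),Pan))),Oryzias),(Secale,Takifugu)),(((Acinonyx,Raphanus),Microtus),Saimiri)) (15 taxa).
The MRCA of Brassica and Meleagris is the root, subtending the entire tree (20 taxa).
The first is nested inside the second, so Brassica shares a more recent common ancestor with Microtus.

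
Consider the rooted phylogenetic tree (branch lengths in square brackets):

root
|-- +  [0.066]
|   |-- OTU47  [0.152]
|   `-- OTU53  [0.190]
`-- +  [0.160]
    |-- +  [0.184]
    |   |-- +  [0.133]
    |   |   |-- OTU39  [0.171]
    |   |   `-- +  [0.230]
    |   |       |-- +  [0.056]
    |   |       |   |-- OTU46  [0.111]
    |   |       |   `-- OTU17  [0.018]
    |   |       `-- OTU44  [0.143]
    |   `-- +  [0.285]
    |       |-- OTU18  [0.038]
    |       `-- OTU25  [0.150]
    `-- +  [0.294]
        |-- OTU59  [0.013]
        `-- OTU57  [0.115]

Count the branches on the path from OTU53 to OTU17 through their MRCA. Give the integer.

The MRCA of OTU53 and OTU17 is the root of the tree.
From OTU53 up to that node: 2 branches. From OTU17 up to the same node: 6 branches. Total: 2 + 6 = 8.

8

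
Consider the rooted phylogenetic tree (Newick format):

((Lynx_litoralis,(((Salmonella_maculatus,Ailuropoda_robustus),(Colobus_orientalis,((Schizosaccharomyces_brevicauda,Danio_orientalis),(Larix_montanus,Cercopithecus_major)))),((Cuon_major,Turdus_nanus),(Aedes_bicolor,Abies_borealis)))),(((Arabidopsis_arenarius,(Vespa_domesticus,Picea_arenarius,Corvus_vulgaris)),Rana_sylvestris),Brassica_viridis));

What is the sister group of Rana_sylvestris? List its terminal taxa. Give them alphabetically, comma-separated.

Rana_sylvestris attaches to the tree at the node subtending ((Arabidopsis_arenarius,(Vespa_domesticus,Picea_arenarius,Corvus_vulgaris)),Rana_sylvestris).
The other lineage descending from that same node — the sister group — is (Arabidopsis_arenarius,(Vespa_domesticus,Picea_arenarius,Corvus_vulgaris)); its 4 tips in alphabetical order are the answer.

Arabidopsis_arenarius, Corvus_vulgaris, Picea_arenarius, Vespa_domesticus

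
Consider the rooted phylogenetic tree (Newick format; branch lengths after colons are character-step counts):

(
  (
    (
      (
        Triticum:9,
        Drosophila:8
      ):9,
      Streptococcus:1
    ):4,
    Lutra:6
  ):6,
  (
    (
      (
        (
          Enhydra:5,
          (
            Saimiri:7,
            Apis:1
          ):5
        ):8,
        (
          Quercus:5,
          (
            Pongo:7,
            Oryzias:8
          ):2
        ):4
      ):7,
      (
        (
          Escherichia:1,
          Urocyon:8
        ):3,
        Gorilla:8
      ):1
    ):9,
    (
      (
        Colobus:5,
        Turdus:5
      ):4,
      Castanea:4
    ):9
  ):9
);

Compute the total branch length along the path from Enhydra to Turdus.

The path runs Enhydra → … → MRCA → … → Turdus; the MRCA is the node subtending ((((Enhydra,(Saimiri,Apis)),(Quercus,(Pongo,Oryzias))),((Escherichia,Urocyon),Gorilla)),((Colobus,Turdus),Castanea)).
Branch lengths along that path: 5 + 8 + 7 + 9 + 9 + 4 + 5 = 47.

47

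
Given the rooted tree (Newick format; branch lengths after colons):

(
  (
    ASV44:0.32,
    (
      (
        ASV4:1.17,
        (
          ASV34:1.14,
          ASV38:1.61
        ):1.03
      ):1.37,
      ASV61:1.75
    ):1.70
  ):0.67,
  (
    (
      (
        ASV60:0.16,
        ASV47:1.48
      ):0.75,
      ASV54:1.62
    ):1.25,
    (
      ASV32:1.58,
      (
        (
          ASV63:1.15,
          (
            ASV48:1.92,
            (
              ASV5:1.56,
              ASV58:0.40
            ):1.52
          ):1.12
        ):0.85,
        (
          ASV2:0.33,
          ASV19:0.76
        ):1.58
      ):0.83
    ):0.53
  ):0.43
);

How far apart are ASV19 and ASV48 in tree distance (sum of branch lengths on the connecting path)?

6.23

The path runs ASV19 → … → MRCA → … → ASV48; the MRCA is the node subtending ((ASV63,(ASV48,(ASV5,ASV58))),(ASV2,ASV19)).
Branch lengths along that path: 0.76 + 1.58 + 0.85 + 1.12 + 1.92 = 6.23.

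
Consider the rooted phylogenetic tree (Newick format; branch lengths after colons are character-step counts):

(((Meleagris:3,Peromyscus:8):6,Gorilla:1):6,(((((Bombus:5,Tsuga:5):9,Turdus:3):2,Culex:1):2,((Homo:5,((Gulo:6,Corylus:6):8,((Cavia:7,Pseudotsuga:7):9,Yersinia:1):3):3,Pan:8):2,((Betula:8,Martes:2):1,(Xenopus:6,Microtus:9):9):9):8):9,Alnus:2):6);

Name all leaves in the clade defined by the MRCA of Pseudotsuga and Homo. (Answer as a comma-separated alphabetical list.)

Cavia, Corylus, Gulo, Homo, Pan, Pseudotsuga, Yersinia

Tracing Pseudotsuga: it sits inside (Cavia,Pseudotsuga).
Tracing Homo: it sits inside (Homo,((Gulo,Corylus),((Cavia,Pseudotsuga),Yersinia)),Pan).
The smallest clade enclosing both is (Homo,((Gulo,Corylus),((Cavia,Pseudotsuga),Yersinia)),Pan); the answer is its 7 terminal taxa in alphabetical order.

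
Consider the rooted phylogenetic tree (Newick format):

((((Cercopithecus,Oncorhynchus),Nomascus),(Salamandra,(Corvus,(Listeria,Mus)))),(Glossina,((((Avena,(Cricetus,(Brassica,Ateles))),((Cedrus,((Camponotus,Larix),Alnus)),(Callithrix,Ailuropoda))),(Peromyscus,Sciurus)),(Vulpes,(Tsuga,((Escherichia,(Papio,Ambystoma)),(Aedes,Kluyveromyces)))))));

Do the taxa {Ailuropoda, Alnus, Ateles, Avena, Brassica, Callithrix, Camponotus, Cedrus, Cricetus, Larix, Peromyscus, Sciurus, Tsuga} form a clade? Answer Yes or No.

The MRCA of the listed taxa subtends ((((Avena,(Cricetus,(Brassica,Ateles))),((Cedrus,((Camponotus,Larix),Alnus)),(Callithrix,Ailuropoda))),(Peromyscus,Sciurus)),(Vulpes,(Tsuga,((Escherichia,(Papio,Ambystoma)),(Aedes,Kluyveromyces))))).
That clade also contains Aedes, Ambystoma, Escherichia, Kluyveromyces, Papio, Vulpes, which are not in the proposed group, so the group is not monophyletic.

No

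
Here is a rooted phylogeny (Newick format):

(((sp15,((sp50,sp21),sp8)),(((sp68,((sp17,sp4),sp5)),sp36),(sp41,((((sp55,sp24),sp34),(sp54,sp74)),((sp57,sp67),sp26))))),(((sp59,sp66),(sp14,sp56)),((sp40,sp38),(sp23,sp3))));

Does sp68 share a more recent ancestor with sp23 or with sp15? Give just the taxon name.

sp15

The MRCA of sp68 and sp15 subtends ((sp15,((sp50,sp21),sp8)),(((sp68,((sp17,sp4),sp5)),sp36),(sp41,((((sp55,sp24),sp34),(sp54,sp74)),((sp57,sp67),sp26))))) (18 taxa).
The MRCA of sp68 and sp23 is the root, subtending the entire tree (26 taxa).
The first is nested inside the second, so sp68 shares a more recent common ancestor with sp15.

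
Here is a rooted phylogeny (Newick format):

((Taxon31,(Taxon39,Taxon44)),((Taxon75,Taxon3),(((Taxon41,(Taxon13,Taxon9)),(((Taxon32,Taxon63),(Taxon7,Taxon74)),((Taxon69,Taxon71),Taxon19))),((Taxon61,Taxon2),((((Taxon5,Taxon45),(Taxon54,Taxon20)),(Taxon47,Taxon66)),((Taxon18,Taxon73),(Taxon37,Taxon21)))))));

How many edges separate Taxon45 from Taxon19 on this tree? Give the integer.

The MRCA of Taxon45 and Taxon19 is the node subtending (((Taxon41,(Taxon13,Taxon9)),(((Taxon32,Taxon63),(Taxon7,Taxon74)),((Taxon69,Taxon71),Taxon19))),((Taxon61,Taxon2),((((Taxon5,Taxon45),(Taxon54,Taxon20)),(Taxon47,Taxon66)),((Taxon18,Taxon73),(Taxon37,Taxon21))))).
From Taxon45 up to that node: 6 branches. From Taxon19 up to the same node: 4 branches. Total: 6 + 4 = 10.

10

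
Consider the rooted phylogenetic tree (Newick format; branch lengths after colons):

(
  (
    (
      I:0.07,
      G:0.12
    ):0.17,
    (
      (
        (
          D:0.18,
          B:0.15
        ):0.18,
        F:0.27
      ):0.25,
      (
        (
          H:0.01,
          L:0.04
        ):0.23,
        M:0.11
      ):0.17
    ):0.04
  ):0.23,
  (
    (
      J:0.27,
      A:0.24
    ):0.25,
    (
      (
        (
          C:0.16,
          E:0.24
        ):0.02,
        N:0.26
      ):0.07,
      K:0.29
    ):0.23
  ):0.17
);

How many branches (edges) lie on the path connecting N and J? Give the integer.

5

The MRCA of N and J is the node subtending ((J,A),(((C,E),N),K)).
From N up to that node: 3 branches. From J up to the same node: 2 branches. Total: 3 + 2 = 5.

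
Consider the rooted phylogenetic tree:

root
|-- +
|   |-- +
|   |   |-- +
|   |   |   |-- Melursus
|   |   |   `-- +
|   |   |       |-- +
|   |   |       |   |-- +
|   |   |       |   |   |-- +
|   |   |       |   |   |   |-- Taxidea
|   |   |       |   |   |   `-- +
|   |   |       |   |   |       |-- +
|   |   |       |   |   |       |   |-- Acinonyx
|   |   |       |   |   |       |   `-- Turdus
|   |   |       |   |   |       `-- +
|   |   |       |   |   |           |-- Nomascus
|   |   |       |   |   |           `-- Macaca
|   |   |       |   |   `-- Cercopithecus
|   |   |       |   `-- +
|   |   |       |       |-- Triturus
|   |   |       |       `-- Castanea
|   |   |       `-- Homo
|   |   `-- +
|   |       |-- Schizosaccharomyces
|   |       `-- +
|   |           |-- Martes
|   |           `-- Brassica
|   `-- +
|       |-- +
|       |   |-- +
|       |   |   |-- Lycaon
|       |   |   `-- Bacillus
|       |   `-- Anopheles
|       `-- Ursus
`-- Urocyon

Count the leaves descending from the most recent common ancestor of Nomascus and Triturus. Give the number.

The MRCA of Nomascus and Triturus is the node subtending (((Taxidea,((Acinonyx,Turdus),(Nomascus,Macaca))),Cercopithecus),(Triturus,Castanea)).
That clade contains 8 terminal taxa: Acinonyx, Castanea, Cercopithecus, Macaca, Nomascus, Taxidea, Triturus, Turdus.

8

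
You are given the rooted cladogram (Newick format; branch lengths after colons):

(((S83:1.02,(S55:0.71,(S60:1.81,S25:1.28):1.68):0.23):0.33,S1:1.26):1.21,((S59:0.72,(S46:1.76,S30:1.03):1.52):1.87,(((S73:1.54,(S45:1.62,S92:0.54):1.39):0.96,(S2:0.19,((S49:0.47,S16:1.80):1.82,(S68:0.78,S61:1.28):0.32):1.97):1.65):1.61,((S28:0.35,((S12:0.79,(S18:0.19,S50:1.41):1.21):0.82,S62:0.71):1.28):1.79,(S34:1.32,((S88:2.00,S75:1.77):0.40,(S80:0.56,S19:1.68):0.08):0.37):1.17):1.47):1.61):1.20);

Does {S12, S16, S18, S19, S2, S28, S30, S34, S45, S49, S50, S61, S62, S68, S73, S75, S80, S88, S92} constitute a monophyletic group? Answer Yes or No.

No

The MRCA of the listed taxa subtends ((S59,(S46,S30)),(((S73,(S45,S92)),(S2,((S49,S16),(S68,S61)))),((S28,((S12,(S18,S50)),S62)),(S34,((S88,S75),(S80,S19)))))).
That clade also contains S46, S59, which are not in the proposed group, so the group is not monophyletic.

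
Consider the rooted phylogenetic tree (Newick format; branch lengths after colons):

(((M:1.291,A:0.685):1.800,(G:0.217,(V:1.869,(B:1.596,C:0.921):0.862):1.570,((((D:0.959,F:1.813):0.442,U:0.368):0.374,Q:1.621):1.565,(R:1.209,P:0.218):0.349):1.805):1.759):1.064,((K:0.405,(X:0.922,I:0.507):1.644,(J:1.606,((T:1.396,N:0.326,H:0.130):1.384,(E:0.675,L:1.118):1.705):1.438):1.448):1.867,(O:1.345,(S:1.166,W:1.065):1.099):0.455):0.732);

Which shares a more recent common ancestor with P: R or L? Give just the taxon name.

The MRCA of P and R subtends (R,P) (2 taxa).
The MRCA of P and L is the root, subtending the entire tree (24 taxa).
The first is nested inside the second, so P shares a more recent common ancestor with R.

R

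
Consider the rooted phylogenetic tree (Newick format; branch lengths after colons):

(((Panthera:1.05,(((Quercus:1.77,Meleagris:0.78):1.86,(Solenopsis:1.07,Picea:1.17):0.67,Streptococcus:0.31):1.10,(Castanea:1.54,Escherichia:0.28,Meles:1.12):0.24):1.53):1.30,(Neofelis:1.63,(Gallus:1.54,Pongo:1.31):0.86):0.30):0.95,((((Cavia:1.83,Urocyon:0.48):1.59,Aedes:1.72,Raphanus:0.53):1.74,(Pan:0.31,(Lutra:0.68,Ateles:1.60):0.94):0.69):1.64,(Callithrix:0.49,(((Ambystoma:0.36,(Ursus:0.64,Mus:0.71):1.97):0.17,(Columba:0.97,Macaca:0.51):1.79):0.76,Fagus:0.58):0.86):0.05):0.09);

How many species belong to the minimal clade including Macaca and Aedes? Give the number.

The MRCA of Macaca and Aedes is the node subtending ((((Cavia,Urocyon),Aedes,Raphanus),(Pan,(Lutra,Ateles))),(Callithrix,(((Ambystoma,(Ursus,Mus)),(Columba,Macaca)),Fagus))).
That clade contains 14 terminal taxa: Aedes, Ambystoma, Ateles, Callithrix, Cavia, Columba, Fagus, Lutra, Macaca, Mus, Pan, Raphanus, Urocyon, Ursus.

14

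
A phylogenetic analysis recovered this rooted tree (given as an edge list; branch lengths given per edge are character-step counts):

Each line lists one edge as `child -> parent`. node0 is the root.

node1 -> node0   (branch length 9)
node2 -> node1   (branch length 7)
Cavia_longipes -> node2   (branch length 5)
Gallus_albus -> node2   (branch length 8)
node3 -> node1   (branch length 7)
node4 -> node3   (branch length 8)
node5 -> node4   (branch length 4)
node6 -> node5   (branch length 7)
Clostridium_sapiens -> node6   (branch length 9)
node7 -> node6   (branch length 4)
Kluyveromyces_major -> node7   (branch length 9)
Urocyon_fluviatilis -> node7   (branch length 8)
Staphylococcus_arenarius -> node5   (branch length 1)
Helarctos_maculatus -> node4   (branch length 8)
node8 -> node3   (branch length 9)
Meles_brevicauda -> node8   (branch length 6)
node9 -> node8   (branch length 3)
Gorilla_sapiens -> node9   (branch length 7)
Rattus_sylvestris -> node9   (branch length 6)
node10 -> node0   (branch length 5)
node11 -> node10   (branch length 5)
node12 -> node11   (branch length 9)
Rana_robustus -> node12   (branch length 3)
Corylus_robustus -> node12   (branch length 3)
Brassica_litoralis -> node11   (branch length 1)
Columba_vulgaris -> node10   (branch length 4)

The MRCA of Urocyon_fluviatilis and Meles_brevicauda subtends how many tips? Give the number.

The MRCA of Urocyon_fluviatilis and Meles_brevicauda is the node subtending ((((Clostridium_sapiens,(Kluyveromyces_major,Urocyon_fluviatilis)),Staphylococcus_arenarius),Helarctos_maculatus),(Meles_brevicauda,(Gorilla_sapiens,Rattus_sylvestris))).
That clade contains 8 terminal taxa: Clostridium_sapiens, Gorilla_sapiens, Helarctos_maculatus, Kluyveromyces_major, Meles_brevicauda, Rattus_sylvestris, Staphylococcus_arenarius, Urocyon_fluviatilis.

8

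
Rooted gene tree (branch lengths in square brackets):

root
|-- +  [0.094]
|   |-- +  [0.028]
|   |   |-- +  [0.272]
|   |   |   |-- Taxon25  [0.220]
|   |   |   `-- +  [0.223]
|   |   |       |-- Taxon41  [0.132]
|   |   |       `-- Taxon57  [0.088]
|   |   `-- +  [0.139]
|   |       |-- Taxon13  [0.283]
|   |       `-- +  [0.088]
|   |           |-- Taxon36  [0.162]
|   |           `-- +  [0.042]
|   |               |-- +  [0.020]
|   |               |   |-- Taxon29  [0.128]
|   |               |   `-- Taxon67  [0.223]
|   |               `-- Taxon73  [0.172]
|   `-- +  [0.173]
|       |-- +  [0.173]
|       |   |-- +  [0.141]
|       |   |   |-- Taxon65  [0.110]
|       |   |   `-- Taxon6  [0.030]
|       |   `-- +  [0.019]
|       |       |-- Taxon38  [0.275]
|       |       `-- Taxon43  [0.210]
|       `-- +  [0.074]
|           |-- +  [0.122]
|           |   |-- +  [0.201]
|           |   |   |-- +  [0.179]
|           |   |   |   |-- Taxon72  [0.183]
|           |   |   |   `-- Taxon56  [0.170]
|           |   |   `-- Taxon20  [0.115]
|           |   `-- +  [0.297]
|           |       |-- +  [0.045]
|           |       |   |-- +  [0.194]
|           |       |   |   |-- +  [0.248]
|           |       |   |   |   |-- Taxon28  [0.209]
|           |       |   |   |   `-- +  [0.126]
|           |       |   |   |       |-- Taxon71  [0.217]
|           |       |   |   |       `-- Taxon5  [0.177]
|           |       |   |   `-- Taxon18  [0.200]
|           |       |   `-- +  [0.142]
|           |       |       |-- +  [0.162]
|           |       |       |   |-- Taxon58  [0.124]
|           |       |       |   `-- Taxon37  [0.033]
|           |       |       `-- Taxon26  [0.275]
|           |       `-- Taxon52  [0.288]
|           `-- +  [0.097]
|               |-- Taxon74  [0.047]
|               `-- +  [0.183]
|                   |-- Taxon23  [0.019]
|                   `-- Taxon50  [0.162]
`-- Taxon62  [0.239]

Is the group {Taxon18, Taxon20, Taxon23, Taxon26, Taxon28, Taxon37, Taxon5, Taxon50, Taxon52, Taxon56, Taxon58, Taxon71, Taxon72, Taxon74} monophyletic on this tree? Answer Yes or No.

Yes

The most recent common ancestor of these taxa subtends ((((Taxon72,Taxon56),Taxon20),((((Taxon28,(Taxon71,Taxon5)),Taxon18),((Taxon58,Taxon37),Taxon26)),Taxon52)),(Taxon74,(Taxon23,Taxon50))).
That clade has exactly 14 tips — every listed taxon and nothing else — so the group is monophyletic.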